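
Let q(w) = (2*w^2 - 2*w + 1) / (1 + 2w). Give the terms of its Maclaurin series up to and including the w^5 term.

Shift and add copies of the series according to the polynomial's terms.
q(0) = 1
q′(0) = -4
q′′(0) = 20
q′′′(0) = -120
q^(4)(0) = 960
q^(5)(0) = -9600
Dividing each by k! gives the coefficients c_0, ..., c_5.

-80*w^5 + 40*w^4 - 20*w^3 + 10*w^2 - 4*w + 1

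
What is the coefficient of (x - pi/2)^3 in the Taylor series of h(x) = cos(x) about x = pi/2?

1/6

h(pi/2) = 0
h′(pi/2) = -1
h′′(pi/2) = 0
h′′′(pi/2) = 1
So c_3 = h′′′(pi/2)/3! = 1/6.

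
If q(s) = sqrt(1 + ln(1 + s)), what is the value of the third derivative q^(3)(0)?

Plug the Maclaurin series of the inner function into that of the outer and collect terms.
The coefficient of s^3 in the expansion is 17/48, so q′′′(0) = 3! * (17/48) = 17/8.

17/8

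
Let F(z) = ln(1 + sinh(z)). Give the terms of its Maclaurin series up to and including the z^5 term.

3*z^5/8 - 5*z^4/12 + z^3/2 - z^2/2 + z

Substitute the inner expansion into the outer series and collect powers.
F(0) = 0
F′(0) = 1
F′′(0) = -1
F′′′(0) = 3
F^(4)(0) = -10
F^(5)(0) = 45
Then c_k = F^(k)(0)/k! gives each Taylor coefficient.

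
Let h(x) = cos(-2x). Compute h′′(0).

-4

The coefficient of x^2 in the expansion is -2, so h′′(0) = 2! * (-2) = -4.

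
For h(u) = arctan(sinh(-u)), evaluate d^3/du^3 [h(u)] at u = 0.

1

Plug the Maclaurin series of the inner function into that of the outer and collect terms.
The coefficient of u^3 in the expansion is 1/6, so h′′′(0) = 3! * (1/6) = 1.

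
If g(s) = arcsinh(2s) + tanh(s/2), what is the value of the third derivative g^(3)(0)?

Add the two expansions coefficient-wise.
The coefficient of s^3 in the expansion is -11/8, so g′′′(0) = 3! * (-11/8) = -33/4.

-33/4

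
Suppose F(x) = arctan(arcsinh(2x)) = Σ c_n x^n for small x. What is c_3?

Let u equal the inner series; expand the outer function in u and truncate.
[x^0] = 0;  [x^1] = 2;  [x^2] = 0;  [x^3] = -4.
So c_3 = F′′′(0)/3! = -4.

-4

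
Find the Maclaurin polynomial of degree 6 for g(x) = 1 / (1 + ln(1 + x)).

Expand as Σ (-1)^k u^k with u equal to the inner function's series.
g(0) = 1
g′(0) = -1
g′′(0) = 3
g′′′(0) = -14
g^(4)(0) = 88
g^(5)(0) = -694
g^(6)(0) = 6578
Dividing each by k! gives the coefficients c_0, ..., c_6.

3289*x^6/360 - 347*x^5/60 + 11*x^4/3 - 7*x^3/3 + 3*x^2/2 - x + 1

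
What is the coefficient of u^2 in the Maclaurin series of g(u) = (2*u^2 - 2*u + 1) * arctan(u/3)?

Distribute the polynomial across the series and collect like powers.
g(0) = 0
g′(0) = 1/3
g′′(0) = -4/3
So c_2 = g′′(0)/2! = -2/3.

-2/3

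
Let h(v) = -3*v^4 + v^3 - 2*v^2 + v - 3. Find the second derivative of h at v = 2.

From the series, [(v - 2)^2] h = -68; multiply by 2! = 2 to get -136.

-136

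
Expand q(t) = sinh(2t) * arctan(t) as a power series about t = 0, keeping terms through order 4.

2*t^4/3 + 2*t^2

Expand each factor separately, then convolve coefficients.
q(0) = 0
q′(0) = 0
q′′(0) = 4
q′′′(0) = 0
q^(4)(0) = 16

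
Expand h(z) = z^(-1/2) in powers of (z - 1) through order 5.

-63*(z - 1)^5/256 + 35*(z - 1)^4/128 - 5*(z - 1)^3/16 + 3*(z - 1)^2/8 - (z - 1)/2 + 1

h(1) = 1
h′(1) = -1/2
h′′(1) = 3/4
h′′′(1) = -15/8
h^(4)(1) = 105/16
h^(5)(1) = -945/32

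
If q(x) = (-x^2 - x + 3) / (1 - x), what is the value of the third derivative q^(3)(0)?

Shift and add copies of the series according to the polynomial's terms.
From the series, [x^3] q = 1; multiply by 3! = 6 to get 6.

6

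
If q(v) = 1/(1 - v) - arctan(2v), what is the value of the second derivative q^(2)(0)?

Expand each term separately and add.
From the series, [v^2] q = 1; multiply by 2! = 2 to get 2.

2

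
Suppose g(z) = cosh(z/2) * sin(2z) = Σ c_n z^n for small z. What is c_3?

Expand each factor separately, then convolve coefficients.
[z^0] = 0;  [z^1] = 2;  [z^2] = 0;  [z^3] = -13/12.
So c_3 = g′′′(0)/3! = -13/12.

-13/12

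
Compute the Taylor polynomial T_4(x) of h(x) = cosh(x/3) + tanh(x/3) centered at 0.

x^4/1944 - x^3/81 + x^2/18 + x/3 + 1

Add the two expansions coefficient-wise.
h(0) = 1
h′(0) = 1/3
h′′(0) = 1/9
h′′′(0) = -2/27
h^(4)(0) = 1/81
Then c_k = h^(k)(0)/k! gives each Taylor coefficient.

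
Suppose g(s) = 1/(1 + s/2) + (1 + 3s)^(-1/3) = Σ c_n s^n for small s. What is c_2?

9/4

Combine the two series term by term.
So c_2 = g′′(0)/2! = 9/4.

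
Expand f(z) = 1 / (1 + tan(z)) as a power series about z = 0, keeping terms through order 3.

-4*z^3/3 + z^2 - z + 1

Write 1/(1+u) = 1 - u + u^2 - u^3 + ... and substitute the series for u.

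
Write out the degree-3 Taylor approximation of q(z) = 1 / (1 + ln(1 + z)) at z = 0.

-7*z^3/3 + 3*z^2/2 - z + 1

Write 1/(1+u) = 1 - u + u^2 - u^3 + ... and substitute the series for u.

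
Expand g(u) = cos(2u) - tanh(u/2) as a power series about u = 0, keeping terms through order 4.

Combine the two series term by term.

2*u^4/3 + u^3/24 - 2*u^2 - u/2 + 1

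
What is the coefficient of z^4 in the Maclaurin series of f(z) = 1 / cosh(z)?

Invert the denominator's series and multiply.
So c_4 = f^(4)(0)/4! = 5/24.

5/24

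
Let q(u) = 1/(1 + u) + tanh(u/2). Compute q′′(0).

Expand each term separately and add.
The coefficient of u^2 in the expansion is 1, so q′′(0) = 2! * (1) = 2.

2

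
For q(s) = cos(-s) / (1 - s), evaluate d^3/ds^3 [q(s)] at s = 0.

3

Multiply the two series term by term and collect like powers.
The coefficient of s^3 in the expansion is 1/2, so q′′′(0) = 3! * (1/2) = 3.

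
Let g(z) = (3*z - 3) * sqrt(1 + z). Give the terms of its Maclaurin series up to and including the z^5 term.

Distribute the polynomial across the series and collect like powers.

-51*z^5/256 + 39*z^4/128 - 9*z^3/16 + 15*z^2/8 + 3*z/2 - 3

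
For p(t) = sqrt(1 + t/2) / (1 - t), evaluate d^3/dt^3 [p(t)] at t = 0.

471/64

Expand each factor separately, then convolve coefficients.
From the series, [t^3] p = 157/128; multiply by 3! = 6 to get 471/64.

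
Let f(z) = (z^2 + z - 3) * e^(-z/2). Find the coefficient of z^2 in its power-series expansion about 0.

Distribute the polynomial across the series and collect like powers.
f(0) = -3
f′(0) = 5/2
f′′(0) = 1/4
So c_2 = f′′(0)/2! = 1/8.

1/8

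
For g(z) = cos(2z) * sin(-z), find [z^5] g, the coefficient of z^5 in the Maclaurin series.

Expand each factor separately, then convolve coefficients.
g(0) = 0
g′(0) = -1
g′′(0) = 0
g′′′(0) = 13
g^(4)(0) = 0
g^(5)(0) = -121

-121/120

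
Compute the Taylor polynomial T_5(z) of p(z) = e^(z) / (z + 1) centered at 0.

-11*z^5/30 + 3*z^4/8 - z^3/3 + z^2/2 + 1

Expand 1/(denominator) as a geometric series and multiply by the numerator's series.
p(0) = 1
p′(0) = 0
p′′(0) = 1
p′′′(0) = -2
p^(4)(0) = 9
p^(5)(0) = -44
The Taylor polynomial is Σ p^(k)(0)/k! · z^k.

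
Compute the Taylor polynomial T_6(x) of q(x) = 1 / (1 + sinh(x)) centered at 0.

77*x^6/45 - 181*x^5/120 + 4*x^4/3 - 7*x^3/6 + x^2 - x + 1

Expand as Σ (-1)^k u^k with u equal to the inner function's series.
q(0) = 1
q′(0) = -1
q′′(0) = 2
q′′′(0) = -7
q^(4)(0) = 32
q^(5)(0) = -181
q^(6)(0) = 1232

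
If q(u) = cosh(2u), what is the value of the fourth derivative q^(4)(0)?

From the series, [u^4] q = 2/3; multiply by 4! = 24 to get 16.

16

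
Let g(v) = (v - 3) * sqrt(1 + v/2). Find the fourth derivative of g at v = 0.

Shift and add copies of the series according to the polynomial's terms.
The coefficient of v^4 in the expansion is 31/2048, so g^(4)(0) = 4! * (31/2048) = 93/256.

93/256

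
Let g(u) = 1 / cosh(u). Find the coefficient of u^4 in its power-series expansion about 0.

5/24

Invert the denominator's series and multiply.
g(0) = 1
g′(0) = 0
g′′(0) = -1
g′′′(0) = 0
g^(4)(0) = 5
Dividing each by k! gives the coefficients c_0, ..., c_4.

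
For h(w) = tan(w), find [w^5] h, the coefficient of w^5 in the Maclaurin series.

2/15

Apply the Taylor formula c_k = f^(k)(a)/k!.
[w^0] = 0;  [w^1] = 1;  [w^2] = 0;  [w^3] = 1/3;  [w^4] = 0;  [w^5] = 2/15.
So c_5 = h^(5)(0)/5! = 2/15.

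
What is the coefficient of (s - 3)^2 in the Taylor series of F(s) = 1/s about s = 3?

1/27

F(3) = 1/3
F′(3) = -1/9
F′′(3) = 2/27
Dividing each by k! gives the coefficients c_0, ..., c_2.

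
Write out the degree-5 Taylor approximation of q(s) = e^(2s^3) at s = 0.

2*s^3 + 1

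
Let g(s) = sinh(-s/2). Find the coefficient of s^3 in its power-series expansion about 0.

Compute the successive derivatives at the expansion point and divide by k!.
g(0) = 0
g′(0) = -1/2
g′′(0) = 0
g′′′(0) = -1/8
Then c_k = g^(k)(0)/k! gives each Taylor coefficient.

-1/48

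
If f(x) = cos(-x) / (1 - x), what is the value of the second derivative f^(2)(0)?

1

Write out both Maclaurin series and multiply, keeping only the needed powers.
The coefficient of x^2 in the expansion is 1/2, so f′′(0) = 2! * (1/2) = 1.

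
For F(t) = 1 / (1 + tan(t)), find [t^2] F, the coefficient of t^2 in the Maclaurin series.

1

Expand as Σ (-1)^k u^k with u equal to the inner function's series.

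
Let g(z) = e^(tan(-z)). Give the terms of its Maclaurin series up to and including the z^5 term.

-37*z^5/120 + 3*z^4/8 - z^3/2 + z^2/2 - z + 1

Let u equal the inner series; expand the outer function in u and truncate.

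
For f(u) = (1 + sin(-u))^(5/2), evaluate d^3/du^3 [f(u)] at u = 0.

Let u equal the inner series; expand the outer function in u and truncate.
From the series, [u^3] f = 5/48; multiply by 3! = 6 to get 5/8.

5/8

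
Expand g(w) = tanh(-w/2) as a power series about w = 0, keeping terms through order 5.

-w^5/240 + w^3/24 - w/2

[w^0] = 0;  [w^1] = -1/2;  [w^2] = 0;  [w^3] = 1/24;  [w^4] = 0;  [w^5] = -1/240.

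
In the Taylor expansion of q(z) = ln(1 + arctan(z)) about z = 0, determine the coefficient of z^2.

Plug the Maclaurin series of the inner function into that of the outer and collect terms.
[z^0] = 0;  [z^1] = 1;  [z^2] = -1/2.

-1/2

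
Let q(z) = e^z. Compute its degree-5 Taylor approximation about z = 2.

q(2) = e^(2)
q′(2) = e^(2)
q′′(2) = e^(2)
q′′′(2) = e^(2)
q^(4)(2) = e^(2)
q^(5)(2) = e^(2)
The Taylor polynomial is Σ q^(k)(2)/k! · (z - 2)^k.

(z - 2)^5*e^(2)/120 + (z - 2)^4*e^(2)/24 + (z - 2)^3*e^(2)/6 + (z - 2)^2*e^(2)/2 + (z - 2)*e^(2) + e^(2)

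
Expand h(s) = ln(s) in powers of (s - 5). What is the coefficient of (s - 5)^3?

1/375

h(5) = ln(5)
h′(5) = 1/5
h′′(5) = -1/25
h′′′(5) = 2/125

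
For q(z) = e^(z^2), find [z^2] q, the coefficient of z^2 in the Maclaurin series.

Use the known series and substitute for the argument.
q(0) = 1
q′(0) = 0
q′′(0) = 2

1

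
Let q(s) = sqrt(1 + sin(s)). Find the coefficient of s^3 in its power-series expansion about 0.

Compose series: expand the inner function first, then feed it into the outer expansion.
q(0) = 1
q′(0) = 1/2
q′′(0) = -1/4
q′′′(0) = -1/8
The Taylor polynomial is Σ q^(k)(0)/k! · s^k.

-1/48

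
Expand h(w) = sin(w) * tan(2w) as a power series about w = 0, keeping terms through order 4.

7*w^4/3 + 2*w^2

Expand each factor separately, then convolve coefficients.
h(0) = 0
h′(0) = 0
h′′(0) = 4
h′′′(0) = 0
h^(4)(0) = 56
Dividing each by k! gives the coefficients c_0, ..., c_4.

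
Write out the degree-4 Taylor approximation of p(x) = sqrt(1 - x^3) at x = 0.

1 - x^3/2

Compute the successive derivatives at the expansion point and divide by k!.
p(0) = 1
p′(0) = 0
p′′(0) = 0
p′′′(0) = -3
p^(4)(0) = 0
Then c_k = p^(k)(0)/k! gives each Taylor coefficient.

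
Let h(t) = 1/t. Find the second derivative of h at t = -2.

-1/4

Compute the successive derivatives at the expansion point and divide by k!.
The coefficient of (t + 2)^2 in the expansion is -1/8, so h′′(-2) = 2! * (-1/8) = -1/4.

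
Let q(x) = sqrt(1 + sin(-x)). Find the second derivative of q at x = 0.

Plug the Maclaurin series of the inner function into that of the outer and collect terms.
The coefficient of x^2 in the expansion is -1/8, so q′′(0) = 2! * (-1/8) = -1/4.

-1/4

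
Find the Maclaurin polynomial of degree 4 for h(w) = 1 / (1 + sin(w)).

2*w^4/3 - 5*w^3/6 + w^2 - w + 1

Expand as Σ (-1)^k u^k with u equal to the inner function's series.
[w^0] = 1;  [w^1] = -1;  [w^2] = 1;  [w^3] = -5/6;  [w^4] = 2/3.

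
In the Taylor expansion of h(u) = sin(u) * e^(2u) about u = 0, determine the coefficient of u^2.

2

Write out both Maclaurin series and multiply, keeping only the needed powers.
h(0) = 0
h′(0) = 1
h′′(0) = 4
So c_2 = h′′(0)/2! = 2.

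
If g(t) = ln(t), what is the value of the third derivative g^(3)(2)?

1/4

The coefficient of (t - 2)^3 in the expansion is 1/24, so g′′′(2) = 3! * (1/24) = 1/4.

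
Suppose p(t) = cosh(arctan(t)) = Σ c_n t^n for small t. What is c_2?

Plug the Maclaurin series of the inner function into that of the outer and collect terms.
[t^0] = 1;  [t^1] = 0;  [t^2] = 1/2.

1/2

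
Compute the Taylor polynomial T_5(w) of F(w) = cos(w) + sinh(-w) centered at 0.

-w^5/120 + w^4/24 - w^3/6 - w^2/2 - w + 1

Add the two expansions coefficient-wise.
F(0) = 1
F′(0) = -1
F′′(0) = -1
F′′′(0) = -1
F^(4)(0) = 1
F^(5)(0) = -1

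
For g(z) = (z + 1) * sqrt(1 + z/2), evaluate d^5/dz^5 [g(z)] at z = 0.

-195/1024

Multiply each power in the prefactor through the base expansion.
From the series, [z^5] g = -13/8192; multiply by 5! = 120 to get -195/1024.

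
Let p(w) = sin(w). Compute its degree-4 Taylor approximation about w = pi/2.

(w - pi/2)^4/24 - (w - pi/2)^2/2 + 1

p(pi/2) = 1
p′(pi/2) = 0
p′′(pi/2) = -1
p′′′(pi/2) = 0
p^(4)(pi/2) = 1
Then c_k = p^(k)(pi/2)/k! gives each Taylor coefficient.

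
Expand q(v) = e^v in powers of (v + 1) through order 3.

(v + 1)^3*e^(-1)/6 + (v + 1)^2*e^(-1)/2 + (v + 1)*e^(-1) + e^(-1)

[(v + 1)^0] = e^(-1);  [(v + 1)^1] = e^(-1);  [(v + 1)^2] = e^(-1)/2;  [(v + 1)^3] = e^(-1)/6.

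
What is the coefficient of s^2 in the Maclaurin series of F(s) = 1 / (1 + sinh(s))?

1

Write 1/(1+u) = 1 - u + u^2 - u^3 + ... and substitute the series for u.
F(0) = 1
F′(0) = -1
F′′(0) = 2
So c_2 = F′′(0)/2! = 1.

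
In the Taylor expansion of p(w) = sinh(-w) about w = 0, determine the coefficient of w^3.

-1/6

p(0) = 0
p′(0) = -1
p′′(0) = 0
p′′′(0) = -1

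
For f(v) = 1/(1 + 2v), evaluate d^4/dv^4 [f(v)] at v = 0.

384

From the series, [v^4] f = 16; multiply by 4! = 24 to get 384.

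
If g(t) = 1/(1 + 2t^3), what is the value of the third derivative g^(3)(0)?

-12

The coefficient of t^3 in the expansion is -2, so g′′′(0) = 3! * (-2) = -12.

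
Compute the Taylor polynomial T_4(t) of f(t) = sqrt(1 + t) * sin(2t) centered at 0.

-13*t^4/24 - 19*t^3/12 + t^2 + 2*t

Expand each factor separately, then convolve coefficients.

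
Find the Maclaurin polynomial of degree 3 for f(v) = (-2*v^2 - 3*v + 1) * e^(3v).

Distribute the polynomial across the series and collect like powers.
f(0) = 1
f′(0) = 0
f′′(0) = -13
f′′′(0) = -90

-15*v^3 - 13*v^2/2 + 1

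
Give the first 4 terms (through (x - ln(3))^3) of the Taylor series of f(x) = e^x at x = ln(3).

Compute the successive derivatives at the expansion point and divide by k!.

(x - ln(3))^3/2 + 3*(x - ln(3))^2/2 + 3*(x - ln(3)) + 3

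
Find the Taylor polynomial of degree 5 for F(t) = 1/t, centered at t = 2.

-(t - 2)^5/64 + (t - 2)^4/32 - (t - 2)^3/16 + (t - 2)^2/8 - (t - 2)/4 + 1/2

F(2) = 1/2
F′(2) = -1/4
F′′(2) = 1/4
F′′′(2) = -3/8
F^(4)(2) = 3/4
F^(5)(2) = -15/8
The Taylor polynomial is Σ F^(k)(2)/k! · (t - 2)^k.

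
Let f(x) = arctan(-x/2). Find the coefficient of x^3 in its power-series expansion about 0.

[x^0] = 0;  [x^1] = -1/2;  [x^2] = 0;  [x^3] = 1/24.
So c_3 = f′′′(0)/3! = 1/24.

1/24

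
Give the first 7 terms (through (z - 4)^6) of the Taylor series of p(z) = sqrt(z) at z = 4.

p(4) = 2
p′(4) = 1/4
p′′(4) = -1/32
p′′′(4) = 3/256
p^(4)(4) = -15/2048
p^(5)(4) = 105/16384
p^(6)(4) = -945/131072

-21*(z - 4)^6/2097152 + 7*(z - 4)^5/131072 - 5*(z - 4)^4/16384 + (z - 4)^3/512 - (z - 4)^2/64 + (z - 4)/4 + 2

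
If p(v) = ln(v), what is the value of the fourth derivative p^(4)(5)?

-6/625

From the series, [(v - 5)^4] p = -1/2500; multiply by 4! = 24 to get -6/625.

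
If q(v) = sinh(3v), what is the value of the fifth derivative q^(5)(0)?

243

Use the known series and substitute for the argument.
The coefficient of v^5 in the expansion is 81/40, so q^(5)(0) = 5! * (81/40) = 243.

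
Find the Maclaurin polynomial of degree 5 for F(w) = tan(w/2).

w^5/240 + w^3/24 + w/2

[w^0] = 0;  [w^1] = 1/2;  [w^2] = 0;  [w^3] = 1/24;  [w^4] = 0;  [w^5] = 1/240.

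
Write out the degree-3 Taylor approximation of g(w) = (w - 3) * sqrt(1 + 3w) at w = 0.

Distribute the polynomial across the series and collect like powers.
g(0) = -3
g′(0) = -7/2
g′′(0) = 39/4
g′′′(0) = -297/8
Dividing each by k! gives the coefficients c_0, ..., c_3.

-99*w^3/16 + 39*w^2/8 - 7*w/2 - 3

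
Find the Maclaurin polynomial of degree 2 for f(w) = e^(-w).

w^2/2 - w + 1

Differentiate repeatedly and evaluate at the center.
f(0) = 1
f′(0) = -1
f′′(0) = 1
Dividing each by k! gives the coefficients c_0, ..., c_2.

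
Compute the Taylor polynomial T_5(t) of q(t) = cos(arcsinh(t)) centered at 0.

Substitute the inner expansion into the outer series and collect powers.
[t^0] = 1;  [t^1] = 0;  [t^2] = -1/2;  [t^3] = 0;  [t^4] = 5/24;  [t^5] = 0.

5*t^4/24 - t^2/2 + 1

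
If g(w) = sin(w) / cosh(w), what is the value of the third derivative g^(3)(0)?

Write the quotient as an unknown series and match coefficients against numerator = denominator · series.
The coefficient of w^3 in the expansion is -2/3, so g′′′(0) = 3! * (-2/3) = -4.

-4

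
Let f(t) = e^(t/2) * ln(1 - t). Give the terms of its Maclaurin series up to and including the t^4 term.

Take the Cauchy product of the two expansions.
f(0) = 0
f′(0) = -1
f′′(0) = -2
f′′′(0) = -17/4
f^(4)(0) = -12
The Taylor polynomial is Σ f^(k)(0)/k! · t^k.

-t^4/2 - 17*t^3/24 - t^2 - t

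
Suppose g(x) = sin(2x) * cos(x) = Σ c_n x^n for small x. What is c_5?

Write out both Maclaurin series and multiply, keeping only the needed powers.
So c_5 = g^(5)(0)/5! = 61/60.

61/60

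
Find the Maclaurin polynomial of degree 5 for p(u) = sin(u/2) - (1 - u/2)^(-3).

-2519*u^5/3840 - 15*u^4/16 - 61*u^3/48 - 3*u^2/2 - u - 1

Expand each term separately and add.
p(0) = -1
p′(0) = -1
p′′(0) = -3
p′′′(0) = -61/8
p^(4)(0) = -45/2
p^(5)(0) = -2519/32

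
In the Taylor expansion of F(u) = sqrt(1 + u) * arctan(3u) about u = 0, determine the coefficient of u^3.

-75/8

Write out both Maclaurin series and multiply, keeping only the needed powers.
[u^0] = 0;  [u^1] = 3;  [u^2] = 3/2;  [u^3] = -75/8.
So c_3 = F′′′(0)/3! = -75/8.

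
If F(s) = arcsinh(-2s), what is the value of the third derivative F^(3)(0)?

Compute the successive derivatives at the expansion point and divide by k!.
The coefficient of s^3 in the expansion is 4/3, so F′′′(0) = 3! * (4/3) = 8.

8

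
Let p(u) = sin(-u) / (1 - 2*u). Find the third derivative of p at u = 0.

Expand 1/(denominator) as a geometric series and multiply by the numerator's series.
From the series, [u^3] p = -23/6; multiply by 3! = 6 to get -23.

-23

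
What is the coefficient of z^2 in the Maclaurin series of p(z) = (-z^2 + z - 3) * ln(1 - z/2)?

-1/8

Shift and add copies of the series according to the polynomial's terms.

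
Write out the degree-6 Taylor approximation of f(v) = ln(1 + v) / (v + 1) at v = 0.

Expand 1/(denominator) as a geometric series and multiply by the numerator's series.
[v^0] = 0;  [v^1] = 1;  [v^2] = -3/2;  [v^3] = 11/6;  [v^4] = -25/12;  [v^5] = 137/60;  [v^6] = -49/20.

-49*v^6/20 + 137*v^5/60 - 25*v^4/12 + 11*v^3/6 - 3*v^2/2 + v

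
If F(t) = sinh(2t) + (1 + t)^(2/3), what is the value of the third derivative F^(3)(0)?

Combine the two series term by term.
The coefficient of t^3 in the expansion is 112/81, so F′′′(0) = 3! * (112/81) = 224/27.

224/27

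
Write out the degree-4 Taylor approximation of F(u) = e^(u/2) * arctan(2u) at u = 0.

Multiply the two series term by term and collect like powers.

-31*u^4/24 - 29*u^3/12 + u^2 + 2*u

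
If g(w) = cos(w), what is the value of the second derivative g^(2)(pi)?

1

From the series, [(w - pi)^2] g = 1/2; multiply by 2! = 2 to get 1.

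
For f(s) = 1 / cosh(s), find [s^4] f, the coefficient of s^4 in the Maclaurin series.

5/24

Invert the denominator's series and multiply.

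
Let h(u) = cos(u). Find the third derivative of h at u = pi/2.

From the series, [(u - pi/2)^3] h = 1/6; multiply by 3! = 6 to get 1.

1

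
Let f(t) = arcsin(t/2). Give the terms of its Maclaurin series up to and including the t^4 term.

t^3/48 + t/2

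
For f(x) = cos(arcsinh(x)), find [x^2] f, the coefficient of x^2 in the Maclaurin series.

-1/2

Let u equal the inner series; expand the outer function in u and truncate.
f(0) = 1
f′(0) = 0
f′′(0) = -1
The Taylor polynomial is Σ f^(k)(0)/k! · x^k.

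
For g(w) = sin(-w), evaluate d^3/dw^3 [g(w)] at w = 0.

1

From the series, [w^3] g = 1/6; multiply by 3! = 6 to get 1.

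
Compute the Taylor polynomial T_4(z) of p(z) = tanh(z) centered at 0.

Differentiate repeatedly and evaluate at the center.
[z^0] = 0;  [z^1] = 1;  [z^2] = 0;  [z^3] = -1/3;  [z^4] = 0.

-z^3/3 + z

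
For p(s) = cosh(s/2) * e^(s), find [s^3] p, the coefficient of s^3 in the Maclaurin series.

Take the Cauchy product of the two expansions.
p(0) = 1
p′(0) = 1
p′′(0) = 5/4
p′′′(0) = 7/4
So c_3 = p′′′(0)/3! = 7/24.

7/24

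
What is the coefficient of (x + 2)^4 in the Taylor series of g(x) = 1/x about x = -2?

-1/32

g(-2) = -1/2
g′(-2) = -1/4
g′′(-2) = -1/4
g′′′(-2) = -3/8
g^(4)(-2) = -3/4
Then c_k = g^(k)(-2)/k! gives each Taylor coefficient.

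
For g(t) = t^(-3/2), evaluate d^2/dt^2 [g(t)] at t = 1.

15/4

From the series, [(t - 1)^2] g = 15/8; multiply by 2! = 2 to get 15/4.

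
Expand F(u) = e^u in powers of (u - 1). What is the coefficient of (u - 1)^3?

F(1) = e
F′(1) = e
F′′(1) = e
F′′′(1) = e
So c_3 = F′′′(1)/3! = e/6.

e/6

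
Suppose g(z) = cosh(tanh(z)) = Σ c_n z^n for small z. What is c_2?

Let u equal the inner series; expand the outer function in u and truncate.
g(0) = 1
g′(0) = 0
g′′(0) = 1

1/2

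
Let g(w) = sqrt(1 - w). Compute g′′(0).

Differentiate repeatedly and evaluate at the center.
From the series, [w^2] g = -1/8; multiply by 2! = 2 to get -1/4.

-1/4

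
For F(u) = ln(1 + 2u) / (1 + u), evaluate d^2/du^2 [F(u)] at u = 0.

-8

Write out both Maclaurin series and multiply, keeping only the needed powers.
The coefficient of u^2 in the expansion is -4, so F′′(0) = 2! * (-4) = -8.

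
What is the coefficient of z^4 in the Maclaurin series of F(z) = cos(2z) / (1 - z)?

Take the Cauchy product of the two expansions.
F(0) = 1
F′(0) = 1
F′′(0) = -2
F′′′(0) = -6
F^(4)(0) = -8
The Taylor polynomial is Σ F^(k)(0)/k! · z^k.

-1/3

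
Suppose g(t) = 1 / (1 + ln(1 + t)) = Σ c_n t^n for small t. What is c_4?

11/3

Write 1/(1+u) = 1 - u + u^2 - u^3 + ... and substitute the series for u.
g(0) = 1
g′(0) = -1
g′′(0) = 3
g′′′(0) = -14
g^(4)(0) = 88
Dividing each by k! gives the coefficients c_0, ..., c_4.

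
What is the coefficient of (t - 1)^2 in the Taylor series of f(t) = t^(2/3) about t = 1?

Apply the Taylor formula c_k = f^(k)(a)/k!.
f(1) = 1
f′(1) = 2/3
f′′(1) = -2/9
So c_2 = f′′(1)/2! = -1/9.

-1/9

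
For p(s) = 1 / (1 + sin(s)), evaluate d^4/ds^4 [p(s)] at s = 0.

Expand as Σ (-1)^k u^k with u equal to the inner function's series.
From the series, [s^4] p = 2/3; multiply by 4! = 24 to get 16.

16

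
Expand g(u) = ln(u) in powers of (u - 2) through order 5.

(u - 2)^5/160 - (u - 2)^4/64 + (u - 2)^3/24 - (u - 2)^2/8 + (u - 2)/2 + ln(2)

g(2) = ln(2)
g′(2) = 1/2
g′′(2) = -1/4
g′′′(2) = 1/4
g^(4)(2) = -3/8
g^(5)(2) = 3/4
The Taylor polynomial is Σ g^(k)(2)/k! · (u - 2)^k.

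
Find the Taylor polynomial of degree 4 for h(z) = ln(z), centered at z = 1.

h(1) = 0
h′(1) = 1
h′′(1) = -1
h′′′(1) = 2
h^(4)(1) = -6

-(z - 1)^4/4 + (z - 1)^3/3 - (z - 1)^2/2 + (z - 1)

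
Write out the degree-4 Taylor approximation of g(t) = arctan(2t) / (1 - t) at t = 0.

Multiply the two series term by term and collect like powers.

-2*t^4/3 - 2*t^3/3 + 2*t^2 + 2*t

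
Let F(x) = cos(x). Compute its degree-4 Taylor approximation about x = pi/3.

(x - pi/3)^4/48 + sqrt(3)*(x - pi/3)^3/12 - (x - pi/3)^2/4 - sqrt(3)*(x - pi/3)/2 + 1/2

[(x - pi/3)^0] = 1/2;  [(x - pi/3)^1] = -sqrt(3)/2;  [(x - pi/3)^2] = -1/4;  [(x - pi/3)^3] = sqrt(3)/12;  [(x - pi/3)^4] = 1/48.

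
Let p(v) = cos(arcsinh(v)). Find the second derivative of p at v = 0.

-1

Substitute the inner expansion into the outer series and collect powers.
From the series, [v^2] p = -1/2; multiply by 2! = 2 to get -1.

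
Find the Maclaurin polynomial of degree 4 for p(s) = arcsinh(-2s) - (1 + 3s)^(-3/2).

Expand each term separately and add.
p(0) = -1
p′(0) = 5/2
p′′(0) = -135/4
p′′′(0) = 2899/8
p^(4)(0) = -76545/16
The Taylor polynomial is Σ p^(k)(0)/k! · s^k.

-25515*s^4/128 + 2899*s^3/48 - 135*s^2/8 + 5*s/2 - 1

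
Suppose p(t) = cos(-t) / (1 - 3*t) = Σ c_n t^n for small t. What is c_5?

1837/8

Use 1/(1 - r) = Σ r^k on the denominator, then take the Cauchy product.
[t^0] = 1;  [t^1] = 3;  [t^2] = 17/2;  [t^3] = 51/2;  [t^4] = 1837/24;  [t^5] = 1837/8.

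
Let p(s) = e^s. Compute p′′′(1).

e

The coefficient of (s - 1)^3 in the expansion is e/6, so p′′′(1) = 3! * (e/6) = e.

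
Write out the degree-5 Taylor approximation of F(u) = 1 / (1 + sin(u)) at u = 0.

Expand as Σ (-1)^k u^k with u equal to the inner function's series.
F(0) = 1
F′(0) = -1
F′′(0) = 2
F′′′(0) = -5
F^(4)(0) = 16
F^(5)(0) = -61

-61*u^5/120 + 2*u^4/3 - 5*u^3/6 + u^2 - u + 1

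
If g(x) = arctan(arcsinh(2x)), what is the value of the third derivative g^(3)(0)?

Compose series: expand the inner function first, then feed it into the outer expansion.
From the series, [x^3] g = -4; multiply by 3! = 6 to get -24.

-24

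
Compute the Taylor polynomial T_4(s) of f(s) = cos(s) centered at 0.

[s^0] = 1;  [s^1] = 0;  [s^2] = -1/2;  [s^3] = 0;  [s^4] = 1/24.

s^4/24 - s^2/2 + 1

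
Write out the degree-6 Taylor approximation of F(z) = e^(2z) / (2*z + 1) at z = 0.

Expand 1/(denominator) as a geometric series and multiply by the numerator's series.
[z^0] = 1;  [z^1] = 0;  [z^2] = 2;  [z^3] = -8/3;  [z^4] = 6;  [z^5] = -176/15;  [z^6] = 212/9.

212*z^6/9 - 176*z^5/15 + 6*z^4 - 8*z^3/3 + 2*z^2 + 1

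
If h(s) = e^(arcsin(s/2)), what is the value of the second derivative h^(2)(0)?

Plug the Maclaurin series of the inner function into that of the outer and collect terms.
The coefficient of s^2 in the expansion is 1/8, so h′′(0) = 2! * (1/8) = 1/4.

1/4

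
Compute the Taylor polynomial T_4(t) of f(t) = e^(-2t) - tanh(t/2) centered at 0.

Add the two expansions coefficient-wise.
f(0) = 1
f′(0) = -5/2
f′′(0) = 4
f′′′(0) = -31/4
f^(4)(0) = 16
Then c_k = f^(k)(0)/k! gives each Taylor coefficient.

2*t^4/3 - 31*t^3/24 + 2*t^2 - 5*t/2 + 1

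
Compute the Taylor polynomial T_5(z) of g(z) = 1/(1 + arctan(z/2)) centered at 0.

Substitute the inner expansion into the outer series and collect powers.
g(0) = 1
g′(0) = -1/2
g′′(0) = 1/2
g′′′(0) = -1/2
g^(4)(0) = 1/2
g^(5)(0) = -3/4

-z^5/160 + z^4/48 - z^3/12 + z^2/4 - z/2 + 1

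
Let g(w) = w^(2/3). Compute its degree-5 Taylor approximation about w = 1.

14*(w - 1)^5/729 - 7*(w - 1)^4/243 + 4*(w - 1)^3/81 - (w - 1)^2/9 + 2*(w - 1)/3 + 1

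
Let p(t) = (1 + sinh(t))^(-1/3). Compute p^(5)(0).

Plug the Maclaurin series of the inner function into that of the outer and collect terms.
From the series, [t^5] p = -6241/29160; multiply by 5! = 120 to get -6241/243.

-6241/243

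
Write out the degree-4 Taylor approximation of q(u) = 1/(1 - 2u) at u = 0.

16*u^4 + 8*u^3 + 4*u^2 + 2*u + 1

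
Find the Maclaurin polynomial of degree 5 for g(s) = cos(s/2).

g(0) = 1
g′(0) = 0
g′′(0) = -1/4
g′′′(0) = 0
g^(4)(0) = 1/16
g^(5)(0) = 0
Then c_k = g^(k)(0)/k! gives each Taylor coefficient.

s^4/384 - s^2/8 + 1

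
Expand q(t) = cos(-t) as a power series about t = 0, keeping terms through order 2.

Compute the successive derivatives at the expansion point and divide by k!.

1 - t^2/2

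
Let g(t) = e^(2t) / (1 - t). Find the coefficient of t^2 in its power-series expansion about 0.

Expand 1/(denominator) as a geometric series and multiply by the numerator's series.
g(0) = 1
g′(0) = 3
g′′(0) = 10

5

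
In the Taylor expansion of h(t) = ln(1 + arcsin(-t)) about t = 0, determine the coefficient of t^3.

-1/2

Compose series: expand the inner function first, then feed it into the outer expansion.
[t^0] = 0;  [t^1] = -1;  [t^2] = -1/2;  [t^3] = -1/2.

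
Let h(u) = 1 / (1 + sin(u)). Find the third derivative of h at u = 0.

-5

Use the geometric series for the reciprocal, then substitute.
The coefficient of u^3 in the expansion is -5/6, so h′′′(0) = 3! * (-5/6) = -5.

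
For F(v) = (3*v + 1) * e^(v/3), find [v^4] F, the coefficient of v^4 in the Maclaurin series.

37/1944

Multiply each power in the prefactor through the base expansion.
So c_4 = F^(4)(0)/4! = 37/1944.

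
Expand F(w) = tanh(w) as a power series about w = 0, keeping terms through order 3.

Compute the successive derivatives at the expansion point and divide by k!.
F(0) = 0
F′(0) = 1
F′′(0) = 0
F′′′(0) = -2

-w^3/3 + w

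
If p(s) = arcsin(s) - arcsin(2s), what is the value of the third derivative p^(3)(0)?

-7

Add the two expansions coefficient-wise.
The coefficient of s^3 in the expansion is -7/6, so p′′′(0) = 3! * (-7/6) = -7.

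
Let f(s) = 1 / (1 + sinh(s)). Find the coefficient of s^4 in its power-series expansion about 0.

Expand as Σ (-1)^k u^k with u equal to the inner function's series.
[s^0] = 1;  [s^1] = -1;  [s^2] = 1;  [s^3] = -7/6;  [s^4] = 4/3.

4/3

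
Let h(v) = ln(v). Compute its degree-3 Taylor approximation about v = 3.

(v - 3)^3/81 - (v - 3)^2/18 + (v - 3)/3 + ln(3)

Differentiate repeatedly and evaluate at the center.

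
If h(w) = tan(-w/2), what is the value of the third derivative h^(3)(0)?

From the series, [w^3] h = -1/24; multiply by 3! = 6 to get -1/4.

-1/4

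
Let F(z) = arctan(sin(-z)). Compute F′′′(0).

Compose series: expand the inner function first, then feed it into the outer expansion.
From the series, [z^3] F = 1/2; multiply by 3! = 6 to get 3.

3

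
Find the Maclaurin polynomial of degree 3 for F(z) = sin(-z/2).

[z^0] = 0;  [z^1] = -1/2;  [z^2] = 0;  [z^3] = 1/48.

z^3/48 - z/2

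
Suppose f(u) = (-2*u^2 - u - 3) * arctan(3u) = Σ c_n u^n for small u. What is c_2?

-3

Multiply each power in the prefactor through the base expansion.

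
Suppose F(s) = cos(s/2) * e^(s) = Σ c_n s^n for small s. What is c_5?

Write out both Maclaurin series and multiply, keeping only the needed powers.
[s^0] = 1;  [s^1] = 1;  [s^2] = 3/8;  [s^3] = 1/24;  [s^4] = -7/384;  [s^5] = -19/1920.
So c_5 = F^(5)(0)/5! = -19/1920.

-19/1920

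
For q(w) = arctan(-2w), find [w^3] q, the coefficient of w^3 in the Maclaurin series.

8/3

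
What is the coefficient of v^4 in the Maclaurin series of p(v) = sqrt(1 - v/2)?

p(0) = 1
p′(0) = -1/4
p′′(0) = -1/16
p′′′(0) = -3/64
p^(4)(0) = -15/256
The Taylor polynomial is Σ p^(k)(0)/k! · v^k.

-5/2048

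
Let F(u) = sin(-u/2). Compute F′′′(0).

1/8

From the series, [u^3] F = 1/48; multiply by 3! = 6 to get 1/8.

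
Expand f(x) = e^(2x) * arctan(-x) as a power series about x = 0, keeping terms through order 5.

Expand each factor separately, then convolve coefficients.
[x^0] = 0;  [x^1] = -1;  [x^2] = -2;  [x^3] = -5/3;  [x^4] = -2/3;  [x^5] = -1/5.

-x^5/5 - 2*x^4/3 - 5*x^3/3 - 2*x^2 - x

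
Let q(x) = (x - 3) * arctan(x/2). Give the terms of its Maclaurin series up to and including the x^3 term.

Distribute the polynomial across the series and collect like powers.
q(0) = 0
q′(0) = -3/2
q′′(0) = 1
q′′′(0) = 3/4

x^3/8 + x^2/2 - 3*x/2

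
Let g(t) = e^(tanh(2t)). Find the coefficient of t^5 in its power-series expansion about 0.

Substitute the inner expansion into the outer series and collect powers.
[t^0] = 1;  [t^1] = 2;  [t^2] = 2;  [t^3] = -4/3;  [t^4] = -14/3;  [t^5] = -4/5.

-4/5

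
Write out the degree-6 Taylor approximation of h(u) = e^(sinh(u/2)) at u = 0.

37*u^6/46080 + u^5/320 + 5*u^4/384 + u^3/24 + u^2/8 + u/2 + 1

Plug the Maclaurin series of the inner function into that of the outer and collect terms.
h(0) = 1
h′(0) = 1/2
h′′(0) = 1/4
h′′′(0) = 1/4
h^(4)(0) = 5/16
h^(5)(0) = 3/8
h^(6)(0) = 37/64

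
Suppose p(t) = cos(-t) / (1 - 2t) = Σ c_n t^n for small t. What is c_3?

Multiply the two series term by term and collect like powers.
p(0) = 1
p′(0) = 2
p′′(0) = 7
p′′′(0) = 42

7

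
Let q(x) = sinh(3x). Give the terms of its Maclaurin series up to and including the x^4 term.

Use the known series and substitute for the argument.
[x^0] = 0;  [x^1] = 3;  [x^2] = 0;  [x^3] = 9/2;  [x^4] = 0.

9*x^3/2 + 3*x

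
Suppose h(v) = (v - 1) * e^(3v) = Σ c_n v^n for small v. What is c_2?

Multiply each power in the prefactor through the base expansion.
h(0) = -1
h′(0) = -2
h′′(0) = -3
So c_2 = h′′(0)/2! = -3/2.

-3/2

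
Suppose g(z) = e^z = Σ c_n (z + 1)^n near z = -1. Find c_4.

g(-1) = e^(-1)
g′(-1) = e^(-1)
g′′(-1) = e^(-1)
g′′′(-1) = e^(-1)
g^(4)(-1) = e^(-1)

e^(-1)/24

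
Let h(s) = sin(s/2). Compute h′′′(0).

-1/8

From the series, [s^3] h = -1/48; multiply by 3! = 6 to get -1/8.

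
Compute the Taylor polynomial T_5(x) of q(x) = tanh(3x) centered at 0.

q(0) = 0
q′(0) = 3
q′′(0) = 0
q′′′(0) = -54
q^(4)(0) = 0
q^(5)(0) = 3888

162*x^5/5 - 9*x^3 + 3*x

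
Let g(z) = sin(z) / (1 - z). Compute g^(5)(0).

101

Multiply the two series term by term and collect like powers.
From the series, [z^5] g = 101/120; multiply by 5! = 120 to get 101.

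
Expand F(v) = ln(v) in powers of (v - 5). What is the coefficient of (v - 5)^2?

[(v - 5)^0] = ln(5);  [(v - 5)^1] = 1/5;  [(v - 5)^2] = -1/50.
So c_2 = F′′(5)/2! = -1/50.

-1/50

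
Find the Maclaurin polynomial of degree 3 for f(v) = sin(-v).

v^3/6 - v

Apply the Taylor formula c_k = f^(k)(a)/k!.
f(0) = 0
f′(0) = -1
f′′(0) = 0
f′′′(0) = 1
Then c_k = f^(k)(0)/k! gives each Taylor coefficient.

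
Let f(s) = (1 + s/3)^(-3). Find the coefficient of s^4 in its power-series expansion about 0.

c_4 = f^(4)(0)/4! = 5/27.

5/27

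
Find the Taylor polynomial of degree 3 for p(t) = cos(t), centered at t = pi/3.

sqrt(3)*(t - pi/3)^3/12 - (t - pi/3)^2/4 - sqrt(3)*(t - pi/3)/2 + 1/2

Use the known series and substitute for the argument.
p(pi/3) = 1/2
p′(pi/3) = -sqrt(3)/2
p′′(pi/3) = -1/2
p′′′(pi/3) = sqrt(3)/2
Then c_k = p^(k)(pi/3)/k! gives each Taylor coefficient.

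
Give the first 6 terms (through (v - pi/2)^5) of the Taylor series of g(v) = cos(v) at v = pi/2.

-(v - pi/2)^5/120 + (v - pi/2)^3/6 - (v - pi/2)

g(pi/2) = 0
g′(pi/2) = -1
g′′(pi/2) = 0
g′′′(pi/2) = 1
g^(4)(pi/2) = 0
g^(5)(pi/2) = -1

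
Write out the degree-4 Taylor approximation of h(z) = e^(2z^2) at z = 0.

h(0) = 1
h′(0) = 0
h′′(0) = 4
h′′′(0) = 0
h^(4)(0) = 48
The Taylor polynomial is Σ h^(k)(0)/k! · z^k.

2*z^4 + 2*z^2 + 1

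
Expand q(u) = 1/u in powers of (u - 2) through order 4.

(u - 2)^4/32 - (u - 2)^3/16 + (u - 2)^2/8 - (u - 2)/4 + 1/2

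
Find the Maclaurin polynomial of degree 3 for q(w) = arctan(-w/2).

w^3/24 - w/2

Use the known series and substitute for the argument.
q(0) = 0
q′(0) = -1/2
q′′(0) = 0
q′′′(0) = 1/4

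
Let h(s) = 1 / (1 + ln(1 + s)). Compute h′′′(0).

Expand as Σ (-1)^k u^k with u equal to the inner function's series.
The coefficient of s^3 in the expansion is -7/3, so h′′′(0) = 3! * (-7/3) = -14.

-14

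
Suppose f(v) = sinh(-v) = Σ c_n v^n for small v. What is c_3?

-1/6

f(0) = 0
f′(0) = -1
f′′(0) = 0
f′′′(0) = -1
So c_3 = f′′′(0)/3! = -1/6.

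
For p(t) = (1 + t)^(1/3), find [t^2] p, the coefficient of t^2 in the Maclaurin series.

-1/9

Use the known series and substitute for the argument.
p(0) = 1
p′(0) = 1/3
p′′(0) = -2/9
So c_2 = p′′(0)/2! = -1/9.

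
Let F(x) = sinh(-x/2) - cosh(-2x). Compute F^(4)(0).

Add the two expansions coefficient-wise.
The coefficient of x^4 in the expansion is -2/3, so F^(4)(0) = 4! * (-2/3) = -16.

-16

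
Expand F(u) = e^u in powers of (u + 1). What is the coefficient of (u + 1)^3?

e^(-1)/6

[(u + 1)^0] = e^(-1);  [(u + 1)^1] = e^(-1);  [(u + 1)^2] = e^(-1)/2;  [(u + 1)^3] = e^(-1)/6.
So c_3 = F′′′(-1)/3! = e^(-1)/6.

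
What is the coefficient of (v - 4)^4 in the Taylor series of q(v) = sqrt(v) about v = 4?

Apply the Taylor formula c_k = f^(k)(a)/k!.
q(4) = 2
q′(4) = 1/4
q′′(4) = -1/32
q′′′(4) = 3/256
q^(4)(4) = -15/2048
So c_4 = q^(4)(4)/4! = -5/16384.

-5/16384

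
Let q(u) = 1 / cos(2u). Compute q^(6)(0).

Invert the denominator's series and multiply.
The coefficient of u^6 in the expansion is 244/45, so q^(6)(0) = 6! * (244/45) = 3904.

3904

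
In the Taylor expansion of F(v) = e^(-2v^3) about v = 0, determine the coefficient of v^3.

Compute the successive derivatives at the expansion point and divide by k!.
So c_3 = F′′′(0)/3! = -2.

-2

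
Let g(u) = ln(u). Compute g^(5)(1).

Differentiate repeatedly and evaluate at the center.
From the series, [(u - 1)^5] g = 1/5; multiply by 5! = 120 to get 24.

24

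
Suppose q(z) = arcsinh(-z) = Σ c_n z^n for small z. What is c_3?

1/6

q(0) = 0
q′(0) = -1
q′′(0) = 0
q′′′(0) = 1
So c_3 = q′′′(0)/3! = 1/6.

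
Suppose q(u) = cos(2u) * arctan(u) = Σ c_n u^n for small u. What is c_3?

Multiply the two series term by term and collect like powers.
q(0) = 0
q′(0) = 1
q′′(0) = 0
q′′′(0) = -14
So c_3 = q′′′(0)/3! = -7/3.

-7/3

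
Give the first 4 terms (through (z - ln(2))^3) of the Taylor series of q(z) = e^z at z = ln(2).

(z - ln(2))^3/3 + (z - ln(2))^2 + 2*(z - ln(2)) + 2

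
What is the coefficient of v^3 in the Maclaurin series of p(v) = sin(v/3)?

p(0) = 0
p′(0) = 1/3
p′′(0) = 0
p′′′(0) = -1/27

-1/162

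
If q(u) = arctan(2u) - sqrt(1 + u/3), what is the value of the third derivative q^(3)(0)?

Combine the two series term by term.
The coefficient of u^3 in the expansion is -1153/432, so q′′′(0) = 3! * (-1153/432) = -1153/72.

-1153/72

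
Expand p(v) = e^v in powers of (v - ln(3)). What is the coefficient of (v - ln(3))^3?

1/2

Differentiate repeatedly and evaluate at the center.
[(v - ln(3))^0] = 3;  [(v - ln(3))^1] = 3;  [(v - ln(3))^2] = 3/2;  [(v - ln(3))^3] = 1/2.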